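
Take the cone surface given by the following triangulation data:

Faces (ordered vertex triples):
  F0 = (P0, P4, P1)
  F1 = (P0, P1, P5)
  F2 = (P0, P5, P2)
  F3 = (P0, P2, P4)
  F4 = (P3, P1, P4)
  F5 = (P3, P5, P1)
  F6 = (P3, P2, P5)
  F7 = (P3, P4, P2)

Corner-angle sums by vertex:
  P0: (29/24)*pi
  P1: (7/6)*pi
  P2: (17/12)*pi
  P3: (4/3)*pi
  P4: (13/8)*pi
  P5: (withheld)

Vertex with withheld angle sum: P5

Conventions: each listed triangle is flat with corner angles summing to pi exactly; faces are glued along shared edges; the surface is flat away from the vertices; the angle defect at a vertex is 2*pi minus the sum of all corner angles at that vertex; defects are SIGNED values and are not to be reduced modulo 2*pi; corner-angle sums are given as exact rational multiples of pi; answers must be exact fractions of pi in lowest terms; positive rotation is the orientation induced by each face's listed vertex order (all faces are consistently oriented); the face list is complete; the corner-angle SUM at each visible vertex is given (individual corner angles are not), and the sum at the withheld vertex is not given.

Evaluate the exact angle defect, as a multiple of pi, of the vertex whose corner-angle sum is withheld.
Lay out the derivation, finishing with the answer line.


V = 6, E = 12, F = 8; chi = V - E + F = 2
Gauss-Bonnet: total defect = 2*pi*chi = 4*pi; visible defects sum to (13/4)*pi

Answer: defect(P5) = (3/4)*pi


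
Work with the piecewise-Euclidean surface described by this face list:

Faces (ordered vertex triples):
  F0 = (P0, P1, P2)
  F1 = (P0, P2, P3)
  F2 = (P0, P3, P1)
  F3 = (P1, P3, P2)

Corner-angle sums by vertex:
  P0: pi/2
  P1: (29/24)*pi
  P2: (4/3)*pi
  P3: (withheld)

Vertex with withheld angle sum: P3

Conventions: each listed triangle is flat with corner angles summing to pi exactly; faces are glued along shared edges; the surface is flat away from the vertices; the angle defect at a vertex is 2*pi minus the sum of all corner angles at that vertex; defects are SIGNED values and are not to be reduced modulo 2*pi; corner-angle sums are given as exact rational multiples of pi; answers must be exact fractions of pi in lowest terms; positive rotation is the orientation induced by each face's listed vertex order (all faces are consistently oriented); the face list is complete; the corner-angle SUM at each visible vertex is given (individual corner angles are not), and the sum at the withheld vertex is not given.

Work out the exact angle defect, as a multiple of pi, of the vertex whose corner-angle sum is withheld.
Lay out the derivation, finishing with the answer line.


V = 4, E = 6, F = 4; chi = V - E + F = 2
Gauss-Bonnet: total defect = 2*pi*chi = 4*pi; visible defects sum to (71/24)*pi

Answer: defect(P3) = (25/24)*pi


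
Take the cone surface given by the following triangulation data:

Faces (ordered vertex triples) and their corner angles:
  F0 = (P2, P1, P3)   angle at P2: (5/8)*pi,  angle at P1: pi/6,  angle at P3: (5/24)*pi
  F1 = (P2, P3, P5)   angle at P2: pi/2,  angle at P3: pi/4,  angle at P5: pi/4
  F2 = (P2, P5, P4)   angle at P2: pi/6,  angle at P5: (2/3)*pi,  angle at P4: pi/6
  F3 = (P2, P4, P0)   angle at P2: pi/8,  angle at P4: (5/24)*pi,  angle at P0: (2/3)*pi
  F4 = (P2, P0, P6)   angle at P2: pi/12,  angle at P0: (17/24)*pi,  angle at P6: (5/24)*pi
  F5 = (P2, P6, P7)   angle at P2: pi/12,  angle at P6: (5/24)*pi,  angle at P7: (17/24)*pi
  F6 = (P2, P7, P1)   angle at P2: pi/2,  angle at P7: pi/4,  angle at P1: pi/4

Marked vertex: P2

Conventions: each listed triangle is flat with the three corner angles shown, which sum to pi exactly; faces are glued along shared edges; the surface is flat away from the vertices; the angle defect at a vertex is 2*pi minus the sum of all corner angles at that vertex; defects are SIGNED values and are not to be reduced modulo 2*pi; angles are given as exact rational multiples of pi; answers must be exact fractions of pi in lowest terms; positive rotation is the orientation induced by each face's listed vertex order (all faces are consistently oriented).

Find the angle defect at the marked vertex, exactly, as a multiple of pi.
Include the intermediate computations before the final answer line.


Sum of corner angles at P2: (25/12)*pi
defect = 2*pi - (25/12)*pi

Answer: defect(P2) = -pi/12


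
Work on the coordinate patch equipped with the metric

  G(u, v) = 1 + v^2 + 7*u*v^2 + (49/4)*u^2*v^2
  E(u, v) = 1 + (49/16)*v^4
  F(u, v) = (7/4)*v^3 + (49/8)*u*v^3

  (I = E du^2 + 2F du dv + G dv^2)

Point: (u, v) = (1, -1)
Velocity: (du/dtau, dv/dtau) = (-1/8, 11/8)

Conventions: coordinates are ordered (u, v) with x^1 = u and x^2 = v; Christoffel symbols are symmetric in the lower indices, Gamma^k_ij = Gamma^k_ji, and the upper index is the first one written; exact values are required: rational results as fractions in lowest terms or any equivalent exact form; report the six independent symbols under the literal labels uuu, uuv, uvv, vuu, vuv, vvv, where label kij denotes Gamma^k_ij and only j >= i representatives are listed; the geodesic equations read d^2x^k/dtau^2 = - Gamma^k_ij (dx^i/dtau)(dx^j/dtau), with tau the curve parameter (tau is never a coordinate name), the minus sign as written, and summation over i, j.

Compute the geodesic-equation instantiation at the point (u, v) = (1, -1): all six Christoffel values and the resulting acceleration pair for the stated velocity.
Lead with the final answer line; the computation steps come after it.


Answer: Gamma_uuu = 0, Gamma_uuv = -98/389, Gamma_uvv = 126/389, Gamma_vuu = 0, Gamma_vuv = 252/389, Gamma_vvv = -324/389; accelerations (d^2u/dtau^2, d^2v/dtau^2) = (-8701/12448, 11187/6224)

E = 65/16, F = -63/8, G = 85/4 at the point
E_u = 0, E_v = -49/4, F_u = -49/8, F_v = 189/8, G_u = 63/2, G_v = -81/2
EG - F^2 = 389/16;  g^inv = (16/389) * [[85/4, 63/8], [63/8, 65/16]]
first-kind symbols [ij,l] = (1/2)(d_i g_jl + d_j g_il - d_l g_ij): [uu,u] = E_u/2 = 0, [uu,v] = F_u - E_v/2 = 0, [uv,u] = E_v/2 = -49/8, [uv,v] = G_u/2 = 63/4, [vv,u] = F_v - G_u/2 = 63/8, [vv,v] = G_v/2 = -81/4
Gamma^u_ij = (G*[ij,u] - F*[ij,v])/(EG - F^2), Gamma^v_ij = (E*[ij,v] - F*[ij,u])/(EG - F^2)
Gamma_uuu = 0, Gamma_uuv = -98/389, Gamma_uvv = 126/389, Gamma_vuu = 0, Gamma_vuv = 252/389, Gamma_vvv = -324/389
d^2u/dtau^2 = -(Gamma_uuu*(-1/8)^2 + 2*Gamma_uuv*(-1/8)*(11/8) + Gamma_uvv*(11/8)^2) = -8701/12448
d^2v/dtau^2 = -(Gamma_vuu*(-1/8)^2 + 2*Gamma_vuv*(-1/8)*(11/8) + Gamma_vvv*(11/8)^2) = 11187/6224


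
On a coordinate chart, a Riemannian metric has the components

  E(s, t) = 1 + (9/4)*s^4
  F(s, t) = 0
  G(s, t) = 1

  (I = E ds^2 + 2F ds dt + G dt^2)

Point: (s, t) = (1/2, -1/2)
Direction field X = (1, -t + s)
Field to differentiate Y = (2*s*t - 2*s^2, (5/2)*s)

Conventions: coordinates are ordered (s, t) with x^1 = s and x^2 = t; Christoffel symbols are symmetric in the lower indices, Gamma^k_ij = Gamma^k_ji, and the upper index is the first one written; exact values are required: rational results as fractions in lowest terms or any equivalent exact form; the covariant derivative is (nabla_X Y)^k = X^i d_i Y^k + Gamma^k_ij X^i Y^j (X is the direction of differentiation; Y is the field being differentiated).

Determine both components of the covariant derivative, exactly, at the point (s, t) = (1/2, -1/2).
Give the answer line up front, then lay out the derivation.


Answer: (nabla_X Y)^s = -182/73, (nabla_X Y)^t = 5/2

E = 73/64, F = 0, G = 1 at the point
E_s = 9/8, E_t = 0, F_s = 0, F_t = 0, G_s = 0, G_t = 0
EG - F^2 = 73/64;  g^inv = (64/73) * [[1, 0], [0, 73/64]]
first-kind symbols [ij,l] = (1/2)(d_i g_jl + d_j g_il - d_l g_ij): [ss,s] = E_s/2 = 9/16, [ss,t] = F_s - E_t/2 = 0, [st,s] = E_t/2 = 0, [st,t] = G_s/2 = 0, [tt,s] = F_t - G_s/2 = 0, [tt,t] = G_t/2 = 0
Gamma^s_ij = (G*[ij,s] - F*[ij,t])/(EG - F^2), Gamma^t_ij = (E*[ij,t] - F*[ij,s])/(EG - F^2)
Gamma_sss = 36/73, Gamma_sst = 0, Gamma_stt = 0, Gamma_tss = 0, Gamma_tst = 0, Gamma_ttt = 0
X = (1, 1), Y = (-1, 5/4) at the point


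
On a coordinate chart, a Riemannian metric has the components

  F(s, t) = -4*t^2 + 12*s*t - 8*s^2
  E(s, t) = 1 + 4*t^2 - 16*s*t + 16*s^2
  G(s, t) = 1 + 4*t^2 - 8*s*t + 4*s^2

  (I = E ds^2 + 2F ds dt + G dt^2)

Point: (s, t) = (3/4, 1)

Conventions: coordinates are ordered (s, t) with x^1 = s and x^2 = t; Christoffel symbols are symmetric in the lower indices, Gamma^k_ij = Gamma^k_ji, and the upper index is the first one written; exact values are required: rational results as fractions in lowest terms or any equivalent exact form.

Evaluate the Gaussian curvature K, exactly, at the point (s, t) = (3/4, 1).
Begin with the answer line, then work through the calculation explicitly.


Answer: K = 64/81

E = 2, F = 1/2, G = 5/4, EG - F^2 = 9/4 at the point
E_s = 8, E_t = -4, F_s = 0, F_t = 1, G_s = -2, G_t = 2
E_tt = 8, F_st = 12, G_ss = 8
Brioschi: K = (det M1 - det M2) / (EG - F^2)^2 with the standard first/second-derivative matrices M1, M2.
M1 = [[-E_tt/2 + F_st - G_ss/2, E_s/2, F_s - E_t/2], [F_t - G_s/2, E, F], [G_t/2, F, G]] = [[4, 4, 2], [2, 2, 1/2], [1, 1/2, 5/4]]; det M1 = -1
M2 = [[0, E_t/2, G_s/2], [E_t/2, E, F], [G_s/2, F, G]] = [[0, -2, -1], [-2, 2, 1/2], [-1, 1/2, 5/4]]; det M2 = -5
det M1 - det M2 = 4; K = 4 / (9/4)^2 = 64/81


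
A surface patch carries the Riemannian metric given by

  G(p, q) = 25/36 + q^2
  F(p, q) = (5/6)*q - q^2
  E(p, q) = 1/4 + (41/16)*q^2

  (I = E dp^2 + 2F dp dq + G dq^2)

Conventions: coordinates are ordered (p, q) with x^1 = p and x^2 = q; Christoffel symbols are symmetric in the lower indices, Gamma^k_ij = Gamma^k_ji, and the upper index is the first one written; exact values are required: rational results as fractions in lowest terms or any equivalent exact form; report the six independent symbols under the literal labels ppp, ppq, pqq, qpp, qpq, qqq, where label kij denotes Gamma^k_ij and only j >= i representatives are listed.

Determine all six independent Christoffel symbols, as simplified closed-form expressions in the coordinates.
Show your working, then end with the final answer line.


E = 1/4 + (41/16)*q^2; F = (5/6)*q - q^2; G = 25/36 + q^2
Gamma^k_ij = (1/2) g^{kl} (d_i g_jl + d_j g_il - d_l g_ij), with g^inv = (1/(EG-F^2)) [[G, -F], [-F, E]]
first partials: E_p = 0, E_q = (41/8)*q, F_p = 0, F_q = 5/6 - 2*q, G_p = 0, G_q = 2*q
D = EG - F^2 = 25/144 + (769/576)*q^2 + (5/3)*q^3 + (25/16)*q^4
expanded: Gamma^p_pp = (G E_p - 2F F_p + F E_q)/(2D), Gamma^p_pq = (G E_q - F G_p)/(2D), Gamma^p_qq = (2G F_q - G G_p - F G_q)/(2D), Gamma^q_pp = (2E F_p - E E_q - F E_p)/(2D), Gamma^q_pq = (E G_p - F E_q)/(2D), Gamma^q_qq = (E G_q - 2F F_q + F G_p)/(2D); substitute and cancel common factors

Answer: Gamma_ppp = (-1476*q^3 + 1230*q^2)/(900*q^4 + 960*q^3 + 769*q^2 + 100), Gamma_ppq = (1476*q^3 + 1025*q)/(900*q^4 + 960*q^3 + 769*q^2 + 100), Gamma_pqq = (-1728*q^3 - 2400*q + 1000)/(2700*q^4 + 2880*q^3 + 2307*q^2 + 300), Gamma_qpp = (-15129*q^3 - 1476*q)/(3600*q^4 + 3840*q^3 + 3076*q^2 + 400), Gamma_qpq = (1476*q^3 - 1230*q^2)/(900*q^4 + 960*q^3 + 769*q^2 + 100), Gamma_qqq = (324*q^3 + 1440*q^2 - 256*q)/(900*q^4 + 960*q^3 + 769*q^2 + 100)


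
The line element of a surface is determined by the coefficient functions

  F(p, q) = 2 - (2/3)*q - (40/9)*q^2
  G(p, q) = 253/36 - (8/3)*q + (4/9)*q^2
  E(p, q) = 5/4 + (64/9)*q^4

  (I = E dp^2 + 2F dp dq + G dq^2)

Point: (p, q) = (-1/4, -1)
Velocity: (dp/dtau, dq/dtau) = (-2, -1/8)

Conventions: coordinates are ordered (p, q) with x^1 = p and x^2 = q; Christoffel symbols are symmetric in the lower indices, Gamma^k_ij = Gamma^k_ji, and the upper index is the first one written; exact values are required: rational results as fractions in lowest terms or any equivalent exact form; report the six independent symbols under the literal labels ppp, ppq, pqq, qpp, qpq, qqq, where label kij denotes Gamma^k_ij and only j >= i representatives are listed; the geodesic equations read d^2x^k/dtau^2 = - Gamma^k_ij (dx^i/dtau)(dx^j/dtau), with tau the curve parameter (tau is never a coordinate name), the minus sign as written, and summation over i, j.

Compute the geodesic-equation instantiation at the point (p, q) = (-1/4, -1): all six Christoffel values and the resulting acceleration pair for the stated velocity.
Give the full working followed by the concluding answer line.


E = 301/36, F = -16/9, G = 365/36 at the point
E_p = 0, E_q = -256/9, F_p = 0, F_q = 74/9, G_p = 0, G_q = -32/9
EG - F^2 = 105769/1296;  g^inv = (1296/105769) * [[365/36, 16/9], [16/9, 301/36]]
first-kind symbols [ij,l] = (1/2)(d_i g_jl + d_j g_il - d_l g_ij): [pp,p] = E_p/2 = 0, [pp,q] = F_p - E_q/2 = 128/9, [pq,p] = E_q/2 = -128/9, [pq,q] = G_p/2 = 0, [qq,p] = F_q - G_p/2 = 74/9, [qq,q] = G_q/2 = -16/9
Gamma^p_ij = (G*[ij,p] - F*[ij,q])/(EG - F^2), Gamma^q_ij = (E*[ij,q] - F*[ij,p])/(EG - F^2)
Gamma_ppp = 32768/105769, Gamma_ppq = -186880/105769, Gamma_pqq = 103944/105769, Gamma_qpp = 154112/105769, Gamma_qpq = -32768/105769, Gamma_qqq = -320/105769
d^2p/dtau^2 = -(Gamma_ppp*(-2)^2 + 2*Gamma_ppq*(-2)*(-1/8) + Gamma_pqq*(-1/8)^2) = -314049/846152
d^2q/dtau^2 = -(Gamma_qpp*(-2)^2 + 2*Gamma_qpq*(-2)*(-1/8) + Gamma_qqq*(-1/8)^2) = -600059/105769

Answer: Gamma_ppp = 32768/105769, Gamma_ppq = -186880/105769, Gamma_pqq = 103944/105769, Gamma_qpp = 154112/105769, Gamma_qpq = -32768/105769, Gamma_qqq = -320/105769; accelerations (d^2p/dtau^2, d^2q/dtau^2) = (-314049/846152, -600059/105769)


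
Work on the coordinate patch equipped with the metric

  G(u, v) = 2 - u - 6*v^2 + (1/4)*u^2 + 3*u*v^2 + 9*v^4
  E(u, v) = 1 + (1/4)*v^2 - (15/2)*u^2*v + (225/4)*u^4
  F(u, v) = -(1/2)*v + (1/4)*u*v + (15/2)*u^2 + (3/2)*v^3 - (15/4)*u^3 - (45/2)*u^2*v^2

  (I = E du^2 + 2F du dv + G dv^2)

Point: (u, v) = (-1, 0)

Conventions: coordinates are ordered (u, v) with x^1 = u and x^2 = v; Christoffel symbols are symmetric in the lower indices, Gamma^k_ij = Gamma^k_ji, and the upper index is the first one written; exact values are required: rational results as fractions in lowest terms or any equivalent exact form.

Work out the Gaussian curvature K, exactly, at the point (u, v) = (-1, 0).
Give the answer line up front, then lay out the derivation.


Answer: K = -1/14161

E = 229/4, F = 45/4, G = 13/4, EG - F^2 = 119/2 at the point
E_u = -225, E_v = -15/2, F_u = -105/4, F_v = -3/4, G_u = -3/2, G_v = 0
E_vv = 1/2, F_uv = 1/4, G_uu = 1/2
Using the Brioschi determinant formula for K from the metric derivatives:
M1 = [[-E_vv/2 + F_uv - G_uu/2, E_u/2, F_u - E_v/2], [F_v - G_u/2, E, F], [G_v/2, F, G]] = [[-1/4, -225/2, -45/2], [0, 229/4, 45/4], [0, 45/4, 13/4]]; det M1 = -119/8
M2 = [[0, E_v/2, G_u/2], [E_v/2, E, F], [G_u/2, F, G]] = [[0, -15/4, -3/4], [-15/4, 229/4, 45/4], [-3/4, 45/4, 13/4]]; det M2 = -117/8
det M1 - det M2 = -1/4; K = -1/4 / (119/2)^2 = -1/14161


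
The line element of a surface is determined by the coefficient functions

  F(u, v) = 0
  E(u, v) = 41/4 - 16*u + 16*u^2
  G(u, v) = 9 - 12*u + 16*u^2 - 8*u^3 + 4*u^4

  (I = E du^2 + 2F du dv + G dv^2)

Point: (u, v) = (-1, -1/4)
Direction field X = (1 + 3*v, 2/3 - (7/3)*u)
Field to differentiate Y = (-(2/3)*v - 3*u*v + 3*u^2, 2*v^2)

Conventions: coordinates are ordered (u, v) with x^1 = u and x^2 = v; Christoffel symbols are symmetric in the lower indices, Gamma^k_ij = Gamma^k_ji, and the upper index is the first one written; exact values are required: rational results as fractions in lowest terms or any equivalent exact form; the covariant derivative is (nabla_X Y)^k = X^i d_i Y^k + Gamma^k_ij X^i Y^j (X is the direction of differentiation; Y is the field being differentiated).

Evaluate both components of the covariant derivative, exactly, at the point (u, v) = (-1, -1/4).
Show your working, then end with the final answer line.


E = 169/4, F = 0, G = 49 at the point
E_u = -48, E_v = 0, F_u = 0, F_v = 0, G_u = -84, G_v = 0
EG - F^2 = 8281/4;  g^inv = (4/8281) * [[49, 0], [0, 169/4]]
first-kind symbols [ij,l] = (1/2)(d_i g_jl + d_j g_il - d_l g_ij): [uu,u] = E_u/2 = -24, [uu,v] = F_u - E_v/2 = 0, [uv,u] = E_v/2 = 0, [uv,v] = G_u/2 = -42, [vv,u] = F_v - G_u/2 = 42, [vv,v] = G_v/2 = 0
Gamma^u_ij = (G*[ij,u] - F*[ij,v])/(EG - F^2), Gamma^v_ij = (E*[ij,v] - F*[ij,u])/(EG - F^2)
Gamma_uuu = -96/169, Gamma_uuv = 0, Gamma_uvv = 168/169, Gamma_vuu = 0, Gamma_vuv = -6/7, Gamma_vvv = 0
X = (1/4, 3), Y = (29/12, 1/8) at the point

Answer: (nabla_X Y)^u = 15459/2704, (nabla_X Y)^v = -1035/112


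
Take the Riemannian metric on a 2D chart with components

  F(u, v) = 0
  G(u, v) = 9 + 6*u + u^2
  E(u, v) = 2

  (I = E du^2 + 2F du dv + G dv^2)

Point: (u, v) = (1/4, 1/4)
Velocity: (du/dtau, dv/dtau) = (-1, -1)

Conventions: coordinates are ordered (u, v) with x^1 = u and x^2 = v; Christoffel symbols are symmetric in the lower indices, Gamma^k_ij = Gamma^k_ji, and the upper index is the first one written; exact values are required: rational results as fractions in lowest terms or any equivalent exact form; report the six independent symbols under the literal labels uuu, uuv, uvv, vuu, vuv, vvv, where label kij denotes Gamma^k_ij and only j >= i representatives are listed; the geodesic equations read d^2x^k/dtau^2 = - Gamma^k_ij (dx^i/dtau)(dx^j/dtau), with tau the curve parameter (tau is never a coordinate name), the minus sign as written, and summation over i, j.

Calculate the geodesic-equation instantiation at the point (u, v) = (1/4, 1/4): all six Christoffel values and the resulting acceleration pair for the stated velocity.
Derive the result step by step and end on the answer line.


E = 2, F = 0, G = 169/16 at the point
E_u = 0, E_v = 0, F_u = 0, F_v = 0, G_u = 13/2, G_v = 0
EG - F^2 = 169/8;  g^inv = (8/169) * [[169/16, 0], [0, 2]]
first-kind symbols [ij,l] = (1/2)(d_i g_jl + d_j g_il - d_l g_ij): [uu,u] = E_u/2 = 0, [uu,v] = F_u - E_v/2 = 0, [uv,u] = E_v/2 = 0, [uv,v] = G_u/2 = 13/4, [vv,u] = F_v - G_u/2 = -13/4, [vv,v] = G_v/2 = 0
Gamma^u_ij = (G*[ij,u] - F*[ij,v])/(EG - F^2), Gamma^v_ij = (E*[ij,v] - F*[ij,u])/(EG - F^2)
Gamma_uuu = 0, Gamma_uuv = 0, Gamma_uvv = -13/8, Gamma_vuu = 0, Gamma_vuv = 4/13, Gamma_vvv = 0
d^2u/dtau^2 = -(Gamma_uuu*(-1)^2 + 2*Gamma_uuv*(-1)*(-1) + Gamma_uvv*(-1)^2) = 13/8
d^2v/dtau^2 = -(Gamma_vuu*(-1)^2 + 2*Gamma_vuv*(-1)*(-1) + Gamma_vvv*(-1)^2) = -8/13

Answer: Gamma_uuu = 0, Gamma_uuv = 0, Gamma_uvv = -13/8, Gamma_vuu = 0, Gamma_vuv = 4/13, Gamma_vvv = 0; accelerations (d^2u/dtau^2, d^2v/dtau^2) = (13/8, -8/13)


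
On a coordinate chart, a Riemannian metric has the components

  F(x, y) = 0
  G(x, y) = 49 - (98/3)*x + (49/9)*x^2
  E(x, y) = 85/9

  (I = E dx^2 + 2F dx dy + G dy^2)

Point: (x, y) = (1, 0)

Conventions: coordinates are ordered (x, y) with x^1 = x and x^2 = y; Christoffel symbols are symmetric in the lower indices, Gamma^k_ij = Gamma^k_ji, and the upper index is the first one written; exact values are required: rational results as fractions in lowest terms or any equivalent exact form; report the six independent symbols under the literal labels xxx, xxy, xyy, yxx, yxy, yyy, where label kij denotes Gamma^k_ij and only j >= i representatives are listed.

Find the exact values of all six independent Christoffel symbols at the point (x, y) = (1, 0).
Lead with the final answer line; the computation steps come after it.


Answer: Gamma_xxx = 0, Gamma_xxy = 0, Gamma_xyy = 98/85, Gamma_yxx = 0, Gamma_yxy = -1/2, Gamma_yyy = 0

E = 85/9, F = 0, G = 196/9 at the point
E_x = 0, E_y = 0, F_x = 0, F_y = 0, G_x = -196/9, G_y = 0
EG - F^2 = 16660/81;  g^inv = (81/16660) * [[196/9, 0], [0, 85/9]]
first-kind symbols [ij,l] = (1/2)(d_i g_jl + d_j g_il - d_l g_ij): [xx,x] = E_x/2 = 0, [xx,y] = F_x - E_y/2 = 0, [xy,x] = E_y/2 = 0, [xy,y] = G_x/2 = -98/9, [yy,x] = F_y - G_x/2 = 98/9, [yy,y] = G_y/2 = 0
Gamma^x_ij = (G*[ij,x] - F*[ij,y])/(EG - F^2), Gamma^y_ij = (E*[ij,y] - F*[ij,x])/(EG - F^2)


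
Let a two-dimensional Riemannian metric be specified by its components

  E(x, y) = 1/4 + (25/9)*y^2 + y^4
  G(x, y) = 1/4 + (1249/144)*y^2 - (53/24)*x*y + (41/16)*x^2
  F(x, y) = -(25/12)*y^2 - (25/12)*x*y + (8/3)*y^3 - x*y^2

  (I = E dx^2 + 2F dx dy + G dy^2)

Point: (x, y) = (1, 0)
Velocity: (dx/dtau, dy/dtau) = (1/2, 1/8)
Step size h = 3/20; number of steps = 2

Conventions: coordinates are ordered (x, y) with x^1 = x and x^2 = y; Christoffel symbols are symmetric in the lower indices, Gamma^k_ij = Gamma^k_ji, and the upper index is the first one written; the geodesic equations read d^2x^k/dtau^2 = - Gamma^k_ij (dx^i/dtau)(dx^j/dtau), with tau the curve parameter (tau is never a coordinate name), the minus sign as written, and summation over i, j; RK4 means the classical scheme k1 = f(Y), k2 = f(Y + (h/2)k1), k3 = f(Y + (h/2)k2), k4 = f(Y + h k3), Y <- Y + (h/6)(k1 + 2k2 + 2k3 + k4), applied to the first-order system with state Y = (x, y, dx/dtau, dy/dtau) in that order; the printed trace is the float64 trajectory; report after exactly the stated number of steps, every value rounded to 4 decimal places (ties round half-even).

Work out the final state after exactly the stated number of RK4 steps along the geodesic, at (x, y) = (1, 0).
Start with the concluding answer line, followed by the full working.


Answer: x = 1.1607, y = 0.0333, dx/dtau = 0.5641, dy/dtau = 0.0986

f(Y) = (dx/dtau, dy/dtau, -Gamma^x_ij Y'^i Y'^j, -Gamma^y_ij Y'^i Y'^j) with the Gammas evaluated at the stage position; h = 0.150000; intermediate values shown to 6 dp
step 0: x = 1.0000, y = 0.0000, dx/dtau = 0.5000, dy/dtau = 0.1250
step 1:
  k1: at (x, y) = (1.000000, 0.000000), (dx/dtau, dy/dtau) = (0.500000, 0.125000); Gamma_xxx = 0.000000, Gamma_xxy = 0.000000, Gamma_xyy = -18.583333, Gamma_yxx = 0.000000, Gamma_yxy = 0.911111, Gamma_yyy = -0.392593; k1 = (0.500000, 0.125000, 0.290365, -0.107755)
  k2: at (x, y) = (1.037500, 0.009375), (dx/dtau, dy/dtau) = (0.521777, 0.116918); Gamma_xxx = -0.001255, Gamma_xxy = 0.176914, Gamma_xyy = -19.491284, Gamma_yxx = -0.015293, Gamma_yxy = 0.887635, Gamma_yyy = -0.490206; k2 = (0.521777, 0.116918, 0.245200, -0.097436)
  k3: at (x, y) = (1.039133, 0.008769), (dx/dtau, dy/dtau) = (0.518390, 0.117692); Gamma_xxx = -0.001095, Gamma_xxy = 0.165430, Gamma_xyy = -19.508845, Gamma_yxx = -0.014254, Gamma_yxy = 0.886156, Gamma_yyy = -0.482502; k3 = (0.518390, 0.117692, 0.250335, -0.097616)
  k4: at (x, y) = (1.077759, 0.017654), (dx/dtau, dy/dtau) = (0.537550, 0.110358); Gamma_xxx = -0.004384, Gamma_xxy = 0.335491, Gamma_xyy = -20.411246, Gamma_yxx = -0.027083, Gamma_yxy = 0.864676, Gamma_yyy = -0.585401; k4 = (0.537550, 0.110358, 0.210047, -0.087635)
  Y <- Y + (h/6)(k1 + 2k2 + 2k3 + k4): x = 1.0779, y = 0.0176, dx/dtau = 0.5373, dy/dtau = 0.1104
step 2:
  k1: at (x, y) = (1.077947, 0.017614), (dx/dtau, dy/dtau) = (0.537287, 0.110363); Gamma_xxx = -0.004364, Gamma_xxy = 0.334739, Gamma_xyy = -20.414017, Gamma_yxx = -0.027012, Gamma_yxy = 0.864520, Gamma_yyy = -0.584855; k1 = (0.537287, 0.110363, 0.210203, -0.087604)
  k2: at (x, y) = (1.118244, 0.025892), (dx/dtau, dy/dtau) = (0.553052, 0.103792); Gamma_xxx = -0.009278, Gamma_xxy = 0.494967, Gamma_xyy = -21.321290, Gamma_yxx = -0.037438, Gamma_yxy = 0.844415, Gamma_yyy = -0.689302; k2 = (0.553052, 0.103792, 0.175704, -0.078067)
  k3: at (x, y) = (1.119426, 0.025399), (dx/dtau, dy/dtau) = (0.550465, 0.104508); Gamma_xxx = -0.008912, Gamma_xxy = 0.485468, Gamma_xyy = -21.334848, Gamma_yxx = -0.036632, Gamma_yxy = 0.843212, Gamma_yyy = -0.682339; k3 = (0.550465, 0.104508, 0.179861, -0.078464)
  k4: at (x, y) = (1.160517, 0.033291), (dx/dtau, dy/dtau) = (0.564266, 0.098593); Gamma_xxx = -0.015037, Gamma_xxy = 0.639441, Gamma_xyy = -22.238778, Gamma_yxx = -0.045311, Gamma_yxy = 0.824933, Gamma_yyy = -0.788967; k4 = (0.564266, 0.098593, 0.149814, -0.069690)
  Y <- Y + (h/6)(k1 + 2k2 + 2k3 + k4): x = 1.1607, y = 0.0333, dx/dtau = 0.5641, dy/dtau = 0.0986


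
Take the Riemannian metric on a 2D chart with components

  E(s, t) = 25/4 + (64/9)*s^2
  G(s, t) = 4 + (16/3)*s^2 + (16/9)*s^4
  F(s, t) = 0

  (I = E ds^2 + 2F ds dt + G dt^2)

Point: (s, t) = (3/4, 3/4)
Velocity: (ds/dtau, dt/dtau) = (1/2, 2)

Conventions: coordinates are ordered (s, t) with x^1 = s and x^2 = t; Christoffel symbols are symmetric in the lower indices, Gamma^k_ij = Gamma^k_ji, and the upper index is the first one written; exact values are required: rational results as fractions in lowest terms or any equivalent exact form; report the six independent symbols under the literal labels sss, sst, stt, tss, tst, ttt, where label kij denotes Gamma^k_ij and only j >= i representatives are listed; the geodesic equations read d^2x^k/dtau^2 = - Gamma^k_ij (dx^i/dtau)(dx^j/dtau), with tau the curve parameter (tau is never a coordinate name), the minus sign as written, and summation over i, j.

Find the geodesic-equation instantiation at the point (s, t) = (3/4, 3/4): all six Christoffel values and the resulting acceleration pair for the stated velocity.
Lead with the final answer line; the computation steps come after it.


Answer: Gamma_sss = 64/123, Gamma_sst = 0, Gamma_stt = -22/41, Gamma_tss = 0, Gamma_tst = 8/11, Gamma_ttt = 0; accelerations (d^2s/dtau^2, d^2t/dtau^2) = (248/123, -16/11)

E = 41/4, F = 0, G = 121/16 at the point
E_s = 32/3, E_t = 0, F_s = 0, F_t = 0, G_s = 11, G_t = 0
EG - F^2 = 4961/64;  g^inv = (64/4961) * [[121/16, 0], [0, 41/4]]
first-kind symbols [ij,l] = (1/2)(d_i g_jl + d_j g_il - d_l g_ij): [ss,s] = E_s/2 = 16/3, [ss,t] = F_s - E_t/2 = 0, [st,s] = E_t/2 = 0, [st,t] = G_s/2 = 11/2, [tt,s] = F_t - G_s/2 = -11/2, [tt,t] = G_t/2 = 0
Gamma^s_ij = (G*[ij,s] - F*[ij,t])/(EG - F^2), Gamma^t_ij = (E*[ij,t] - F*[ij,s])/(EG - F^2)
Gamma_sss = 64/123, Gamma_sst = 0, Gamma_stt = -22/41, Gamma_tss = 0, Gamma_tst = 8/11, Gamma_ttt = 0
d^2s/dtau^2 = -(Gamma_sss*(1/2)^2 + 2*Gamma_sst*(1/2)*(2) + Gamma_stt*(2)^2) = 248/123
d^2t/dtau^2 = -(Gamma_tss*(1/2)^2 + 2*Gamma_tst*(1/2)*(2) + Gamma_ttt*(2)^2) = -16/11


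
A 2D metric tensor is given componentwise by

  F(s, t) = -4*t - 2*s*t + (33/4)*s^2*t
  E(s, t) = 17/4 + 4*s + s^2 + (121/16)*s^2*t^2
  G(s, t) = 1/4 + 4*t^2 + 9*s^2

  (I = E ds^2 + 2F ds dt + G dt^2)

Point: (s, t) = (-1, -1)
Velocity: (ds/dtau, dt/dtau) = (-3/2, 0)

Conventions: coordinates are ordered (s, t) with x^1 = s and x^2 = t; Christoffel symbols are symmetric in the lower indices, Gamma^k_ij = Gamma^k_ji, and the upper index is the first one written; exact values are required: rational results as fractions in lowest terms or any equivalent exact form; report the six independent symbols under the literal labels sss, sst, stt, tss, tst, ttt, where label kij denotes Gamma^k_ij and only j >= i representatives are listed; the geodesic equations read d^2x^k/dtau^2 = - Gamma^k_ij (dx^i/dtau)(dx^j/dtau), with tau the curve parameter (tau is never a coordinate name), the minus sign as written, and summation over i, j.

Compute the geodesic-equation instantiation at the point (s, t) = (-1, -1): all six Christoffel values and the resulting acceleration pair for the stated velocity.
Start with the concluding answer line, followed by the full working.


Answer: Gamma_sss = 4860/4973, Gamma_sst = -10013/4973, Gamma_stt = 11332/4973, Gamma_tss = 48297/19892, Gamma_tst = -8101/4973, Gamma_ttt = 3844/4973; accelerations (d^2s/dtau^2, d^2t/dtau^2) = (-10935/4973, -434673/79568)

E = 141/16, F = -25/4, G = 53/4 at the point
E_s = -105/8, E_t = -121/8, F_s = 37/2, F_t = 25/4, G_s = -18, G_t = -8
EG - F^2 = 4973/64;  g^inv = (64/4973) * [[53/4, 25/4], [25/4, 141/16]]
first-kind symbols [ij,l] = (1/2)(d_i g_jl + d_j g_il - d_l g_ij): [ss,s] = E_s/2 = -105/16, [ss,t] = F_s - E_t/2 = 417/16, [st,s] = E_t/2 = -121/16, [st,t] = G_s/2 = -9, [tt,s] = F_t - G_s/2 = 61/4, [tt,t] = G_t/2 = -4
Gamma^s_ij = (G*[ij,s] - F*[ij,t])/(EG - F^2), Gamma^t_ij = (E*[ij,t] - F*[ij,s])/(EG - F^2)
Gamma_sss = 4860/4973, Gamma_sst = -10013/4973, Gamma_stt = 11332/4973, Gamma_tss = 48297/19892, Gamma_tst = -8101/4973, Gamma_ttt = 3844/4973
d^2s/dtau^2 = -(Gamma_sss*(-3/2)^2 + 2*Gamma_sst*(-3/2)*(0) + Gamma_stt*(0)^2) = -10935/4973
d^2t/dtau^2 = -(Gamma_tss*(-3/2)^2 + 2*Gamma_tst*(-3/2)*(0) + Gamma_ttt*(0)^2) = -434673/79568


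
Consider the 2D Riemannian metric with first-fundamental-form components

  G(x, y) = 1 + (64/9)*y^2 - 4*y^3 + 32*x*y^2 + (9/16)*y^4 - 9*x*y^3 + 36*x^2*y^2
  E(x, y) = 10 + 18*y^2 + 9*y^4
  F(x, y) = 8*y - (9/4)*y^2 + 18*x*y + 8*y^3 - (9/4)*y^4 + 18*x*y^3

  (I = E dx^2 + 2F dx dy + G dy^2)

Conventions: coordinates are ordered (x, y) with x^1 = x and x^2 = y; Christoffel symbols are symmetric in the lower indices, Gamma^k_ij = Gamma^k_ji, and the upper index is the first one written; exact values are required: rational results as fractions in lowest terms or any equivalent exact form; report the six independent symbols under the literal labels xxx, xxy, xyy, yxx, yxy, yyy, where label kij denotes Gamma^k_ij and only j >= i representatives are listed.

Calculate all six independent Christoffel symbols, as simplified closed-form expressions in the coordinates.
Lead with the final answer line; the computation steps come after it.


Answer: Gamma_xxx = 0, Gamma_xxy = (2592*y^3 + 2592*y)/(5184*x^2*y^2 - 1296*x*y^3 + 4608*x*y^2 + 1377*y^4 - 576*y^3 + 3616*y^2 + 1440), Gamma_xyy = (2592*x*y^2 + 2592*x - 648*y^3 + 1152*y^2 - 648*y + 1152)/(5184*x^2*y^2 - 1296*x*y^3 + 4608*x*y^2 + 1377*y^4 - 576*y^3 + 3616*y^2 + 1440), Gamma_yxx = 0, Gamma_yxy = (5184*x*y^2 - 648*y^3 + 2304*y^2)/(5184*x^2*y^2 - 1296*x*y^3 + 4608*x*y^2 + 1377*y^4 - 576*y^3 + 3616*y^2 + 1440), Gamma_yyy = (5184*x^2*y - 1944*x*y^2 + 4608*x*y + 162*y^3 - 864*y^2 + 1024*y)/(5184*x^2*y^2 - 1296*x*y^3 + 4608*x*y^2 + 1377*y^4 - 576*y^3 + 3616*y^2 + 1440)

E = 10 + 18*y^2 + 9*y^4; F = 8*y - (9/4)*y^2 + 18*x*y + 8*y^3 - (9/4)*y^4 + 18*x*y^3; G = 1 + (64/9)*y^2 - 4*y^3 + 32*x*y^2 + (9/16)*y^4 - 9*x*y^3 + 36*x^2*y^2
Gamma^k_ij = (1/2) g^{kl} (d_i g_jl + d_j g_il - d_l g_ij), with g^inv = (1/(EG-F^2)) [[G, -F], [-F, E]]
first partials: E_x = 0, E_y = 36*y + 36*y^3, F_x = 18*y + 18*y^3, F_y = 8 - (9/2)*y + 18*x + 24*y^2 - 9*y^3 + 54*x*y^2, G_x = 32*y^2 - 9*y^3 + 72*x*y^2, G_y = (128/9)*y - 12*y^2 + 64*x*y + (9/4)*y^3 - 27*x*y^2 + 72*x^2*y
D = EG - F^2 = 10 + (226/9)*y^2 - 4*y^3 + 32*x*y^2 + (153/16)*y^4 - 9*x*y^3 + 36*x^2*y^2
expanded: Gamma^x_xx = (G E_x - 2F F_x + F E_y)/(2D), Gamma^x_xy = (G E_y - F G_x)/(2D), Gamma^x_yy = (2G F_y - G G_x - F G_y)/(2D), Gamma^y_xx = (2E F_x - E E_y - F E_x)/(2D), Gamma^y_xy = (E G_x - F E_y)/(2D), Gamma^y_yy = (E G_y - 2F F_y + F G_x)/(2D); substitute and cancel common factors


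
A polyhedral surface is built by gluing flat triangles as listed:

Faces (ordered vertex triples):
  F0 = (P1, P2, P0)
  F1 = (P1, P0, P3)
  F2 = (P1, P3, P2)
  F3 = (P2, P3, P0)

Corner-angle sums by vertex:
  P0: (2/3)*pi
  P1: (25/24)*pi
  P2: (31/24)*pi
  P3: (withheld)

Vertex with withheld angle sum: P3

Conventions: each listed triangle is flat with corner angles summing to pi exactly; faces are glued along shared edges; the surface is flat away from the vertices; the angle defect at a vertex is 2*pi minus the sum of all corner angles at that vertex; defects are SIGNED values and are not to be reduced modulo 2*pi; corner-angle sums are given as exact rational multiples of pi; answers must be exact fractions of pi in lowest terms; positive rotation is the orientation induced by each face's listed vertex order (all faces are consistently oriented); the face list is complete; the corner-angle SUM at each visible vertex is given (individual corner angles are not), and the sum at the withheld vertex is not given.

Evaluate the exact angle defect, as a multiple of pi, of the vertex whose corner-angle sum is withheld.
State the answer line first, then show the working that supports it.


Answer: defect(P3) = pi

V = 4, E = 6, F = 4; chi = V - E + F = 2
Gauss-Bonnet: total defect = 2*pi*chi = 4*pi; visible defects sum to 3*pi


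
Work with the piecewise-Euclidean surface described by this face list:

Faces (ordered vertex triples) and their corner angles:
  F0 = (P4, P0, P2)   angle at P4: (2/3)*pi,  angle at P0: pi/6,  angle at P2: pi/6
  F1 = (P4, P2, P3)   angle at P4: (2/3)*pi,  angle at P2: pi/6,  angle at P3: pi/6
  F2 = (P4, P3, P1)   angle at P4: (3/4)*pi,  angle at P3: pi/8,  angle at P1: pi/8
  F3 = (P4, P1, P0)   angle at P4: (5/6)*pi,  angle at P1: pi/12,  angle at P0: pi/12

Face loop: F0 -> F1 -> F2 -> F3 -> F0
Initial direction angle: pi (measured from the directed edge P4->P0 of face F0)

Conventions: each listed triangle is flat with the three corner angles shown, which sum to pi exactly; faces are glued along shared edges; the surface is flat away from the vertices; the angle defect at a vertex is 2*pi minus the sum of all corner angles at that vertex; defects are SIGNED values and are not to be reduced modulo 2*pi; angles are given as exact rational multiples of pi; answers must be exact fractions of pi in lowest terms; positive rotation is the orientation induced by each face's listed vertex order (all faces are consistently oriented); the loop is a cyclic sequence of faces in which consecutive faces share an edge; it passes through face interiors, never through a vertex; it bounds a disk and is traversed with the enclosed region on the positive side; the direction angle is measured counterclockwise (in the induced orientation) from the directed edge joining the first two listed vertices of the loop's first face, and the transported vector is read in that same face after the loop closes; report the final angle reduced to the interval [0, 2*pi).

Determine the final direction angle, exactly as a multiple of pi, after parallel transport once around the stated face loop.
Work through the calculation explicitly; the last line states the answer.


enclosed vertex P4: corner angles sum to (35/12)*pi, defect = 2*pi - (35/12)*pi = (-11/12)*pi
the final direction is the initial angle plus the enclosed defects, taken mod 2*pi in the induced orientation
final angle = pi - (11/12)*pi = pi/12 (mod 2*pi)

Answer: final direction angle = pi/12


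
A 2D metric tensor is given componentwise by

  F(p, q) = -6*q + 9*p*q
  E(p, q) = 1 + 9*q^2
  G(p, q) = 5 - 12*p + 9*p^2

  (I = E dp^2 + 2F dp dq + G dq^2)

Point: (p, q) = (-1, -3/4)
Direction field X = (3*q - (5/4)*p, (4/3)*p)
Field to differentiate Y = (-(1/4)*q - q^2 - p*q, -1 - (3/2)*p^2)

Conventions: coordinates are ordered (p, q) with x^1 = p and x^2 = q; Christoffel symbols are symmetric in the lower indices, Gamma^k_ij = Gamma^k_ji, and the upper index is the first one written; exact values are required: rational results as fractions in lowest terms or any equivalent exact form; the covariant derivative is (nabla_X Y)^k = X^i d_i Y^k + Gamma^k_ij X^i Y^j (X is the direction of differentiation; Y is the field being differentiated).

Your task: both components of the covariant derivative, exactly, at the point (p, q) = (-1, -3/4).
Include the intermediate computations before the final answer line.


E = 97/16, F = 45/4, G = 26 at the point
E_p = 0, E_q = -27/2, F_p = -27/4, F_q = -15, G_p = -30, G_q = 0
EG - F^2 = 497/16;  g^inv = (16/497) * [[26, -45/4], [-45/4, 97/16]]
first-kind symbols [ij,l] = (1/2)(d_i g_jl + d_j g_il - d_l g_ij): [pp,p] = E_p/2 = 0, [pp,q] = F_p - E_q/2 = 0, [pq,p] = E_q/2 = -27/4, [pq,q] = G_p/2 = -15, [qq,p] = F_q - G_p/2 = 0, [qq,q] = G_q/2 = 0
Gamma^p_ij = (G*[ij,p] - F*[ij,q])/(EG - F^2), Gamma^q_ij = (E*[ij,q] - F*[ij,p])/(EG - F^2)
Gamma_ppp = 0, Gamma_ppq = -108/497, Gamma_pqq = 0, Gamma_qpp = 0, Gamma_qpq = -240/497, Gamma_qqq = 0
X = (-1, -4/3), Y = (-9/8, -5/2) at the point

Answer: (nabla_X Y)^p = -9183/1988, (nabla_X Y)^q = -2451/497


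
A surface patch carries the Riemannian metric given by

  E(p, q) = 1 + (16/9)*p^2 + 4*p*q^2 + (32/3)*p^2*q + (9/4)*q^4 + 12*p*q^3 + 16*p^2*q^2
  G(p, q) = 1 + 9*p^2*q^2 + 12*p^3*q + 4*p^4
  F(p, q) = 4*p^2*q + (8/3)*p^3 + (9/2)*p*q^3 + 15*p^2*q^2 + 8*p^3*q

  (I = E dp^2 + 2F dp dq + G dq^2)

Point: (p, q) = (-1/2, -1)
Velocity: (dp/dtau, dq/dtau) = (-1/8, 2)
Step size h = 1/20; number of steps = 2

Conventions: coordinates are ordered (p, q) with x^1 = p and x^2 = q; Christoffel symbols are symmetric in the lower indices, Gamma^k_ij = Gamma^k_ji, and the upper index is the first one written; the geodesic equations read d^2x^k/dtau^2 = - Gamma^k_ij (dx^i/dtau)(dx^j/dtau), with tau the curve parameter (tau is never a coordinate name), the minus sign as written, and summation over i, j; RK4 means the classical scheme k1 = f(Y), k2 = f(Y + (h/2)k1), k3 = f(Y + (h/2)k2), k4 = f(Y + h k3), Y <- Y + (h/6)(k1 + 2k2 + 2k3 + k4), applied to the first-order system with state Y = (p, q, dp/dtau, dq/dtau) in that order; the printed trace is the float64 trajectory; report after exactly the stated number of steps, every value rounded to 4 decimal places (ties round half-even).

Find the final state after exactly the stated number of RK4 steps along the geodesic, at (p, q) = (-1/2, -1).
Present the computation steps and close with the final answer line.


f(Y) = (dp/dtau, dq/dtau, -Gamma^p_ij Y'^i Y'^j, -Gamma^q_ij Y'^i Y'^j) with the Gammas evaluated at the stage position; h = 0.050000; intermediate values shown to 6 dp
step 0: p = -0.5000, q = -1.0000, dp/dtau = -0.1250, dq/dtau = 2.0000
step 1:
  k1: at (p, q) = (-0.500000, -1.000000), (dp/dtau, dq/dtau) = (-0.125000, 2.000000); Gamma_ppp = -0.579957, Gamma_ppq = -1.087420, Gamma_pqq = -0.326226, Gamma_qpp = -0.409382, Gamma_qpq = -0.767591, Gamma_qqq = -0.230277; k1 = (-0.125000, 2.000000, 0.770256, 0.543710)
  k2: at (p, q) = (-0.503125, -0.950000), (dp/dtau, dq/dtau) = (-0.105744, 2.013593); Gamma_ppp = -0.556698, Gamma_ppq = -1.097410, Gamma_pqq = -0.340649, Gamma_qpp = -0.416254, Gamma_qpq = -0.820555, Gamma_qqq = -0.254710; k2 = (-0.105744, 2.013593, 0.920072, 0.687956)
  k3: at (p, q) = (-0.502644, -0.949660), (dp/dtau, dq/dtau) = (-0.101998, 2.017199); Gamma_ppp = -0.557032, Gamma_ppq = -1.098008, Gamma_pqq = -0.340714, Gamma_qpp = -0.416347, Gamma_qpq = -0.820693, Gamma_qqq = -0.254663; k3 = (-0.101998, 2.017199, 0.940362, 0.702862)
  k4: at (p, q) = (-0.505100, -0.899140), (dp/dtau, dq/dtau) = (-0.077982, 2.035143); Gamma_ppp = -0.530155, Gamma_ppq = -1.105138, Gamma_pqq = -0.354955, Gamma_qpp = -0.421435, Gamma_qpq = -0.878504, Gamma_qqq = -0.282164; k4 = (-0.077982, 2.035143, 1.122600, 0.892386)
  Y <- Y + (h/6)(k1 + 2k2 + 2k3 + k4): p = -0.5052, q = -0.8992, dp/dtau = -0.0782, dq/dtau = 2.0351
step 2:
  k1: at (p, q) = (-0.505154, -0.899194), (dp/dtau, dq/dtau) = (-0.078219, 2.035148); Gamma_ppp = -0.530131, Gamma_ppq = -1.105069, Gamma_pqq = -0.354943, Gamma_qpp = -0.421424, Gamma_qpq = -0.878468, Gamma_qqq = -0.282159; k1 = (-0.078219, 2.035148, 1.121529, 0.891552)
  k2: at (p, q) = (-0.507109, -0.848315), (dp/dtau, dq/dtau) = (-0.050181, 2.057437); Gamma_ppp = -0.498950, Gamma_ppq = -1.107751, Gamma_pqq = -0.368492, Gamma_qpp = -0.423973, Gamma_qpq = -0.941291, Gamma_qqq = -0.313119; k2 = (-0.050181, 2.057437, 1.332361, 1.132149)
  k3: at (p, q) = (-0.506408, -0.847758), (dp/dtau, dq/dtau) = (-0.044910, 2.063451); Gamma_ppp = -0.499269, Gamma_ppq = -1.108576, Gamma_pqq = -0.368617, Gamma_qpp = -0.424089, Gamma_qpq = -0.941646, Gamma_qqq = -0.313110; k3 = (-0.044910, 2.063451, 1.365053, 1.159503)
  k4: at (p, q) = (-0.507399, -0.796021), (dp/dtau, dq/dtau) = (-0.009966, 2.093123); Gamma_ppp = -0.463093, Gamma_ppq = -1.105383, Gamma_pqq = -0.380883, Gamma_qpp = -0.423161, Gamma_qpq = -1.010066, Gamma_qqq = -0.348039; k4 = (-0.009966, 2.093123, 1.622638, 1.482719)
  Y <- Y + (h/6)(k1 + 2k2 + 2k3 + k4): p = -0.5075, q = -0.7961, dp/dtau = -0.0104, dq/dtau = 2.0931

Answer: p = -0.5075, q = -0.7961, dp/dtau = -0.0104, dq/dtau = 2.0931


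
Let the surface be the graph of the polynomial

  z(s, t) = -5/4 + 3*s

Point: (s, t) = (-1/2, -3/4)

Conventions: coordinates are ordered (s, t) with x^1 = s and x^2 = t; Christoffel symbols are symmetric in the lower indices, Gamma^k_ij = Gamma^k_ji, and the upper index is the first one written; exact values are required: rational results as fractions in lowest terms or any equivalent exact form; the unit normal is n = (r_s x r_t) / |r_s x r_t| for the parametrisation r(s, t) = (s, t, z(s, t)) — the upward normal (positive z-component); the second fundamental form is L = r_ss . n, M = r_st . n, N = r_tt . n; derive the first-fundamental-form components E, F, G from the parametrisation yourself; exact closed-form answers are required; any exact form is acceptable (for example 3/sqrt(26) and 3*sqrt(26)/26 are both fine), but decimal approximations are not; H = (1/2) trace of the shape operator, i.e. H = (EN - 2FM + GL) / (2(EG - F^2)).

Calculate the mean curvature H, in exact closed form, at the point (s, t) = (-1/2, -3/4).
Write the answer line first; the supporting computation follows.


Answer: H = 0

z_s = 3, z_t = 0, z_ss = 0, z_st = 0, z_tt = 0
E = 10, F = 0, G = 1; answer radicand W^2 = 10
unnormalised second-form numerators: l = 0, m = 0, n = 0; L = l/sqrt(10), and similarly M = m/sqrt(W^2), N = n/sqrt(W^2)
H = (E*n - 2*F*m + G*l) / (2*(EG - F^2)*sqrt(W^2)); E*n - 2*F*m + G*l = 0, EG - F^2 = 10, so H = (0)/sqrt(10)
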